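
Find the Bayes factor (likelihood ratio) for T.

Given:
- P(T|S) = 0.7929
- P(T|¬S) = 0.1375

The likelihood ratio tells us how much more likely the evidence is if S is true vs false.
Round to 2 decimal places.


Likelihood Ratio (LR) = P(T|S) / P(T|¬S)

LR = 0.7929 / 0.1375
   = 5.77

The evidence is 5.77 times more likely if S is true than if S is false.
Since LR > 1, the evidence supports S over ¬S.


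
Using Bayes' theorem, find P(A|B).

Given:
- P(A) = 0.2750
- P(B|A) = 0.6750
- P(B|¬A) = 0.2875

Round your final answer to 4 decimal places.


Bayes' theorem: P(A|B) = P(B|A) × P(A) / P(B)

Step 1: Calculate P(B) using law of total probability
P(B) = P(B|A)P(A) + P(B|¬A)P(¬A)
     = 0.6750 × 0.2750 + 0.2875 × 0.7250
     = 0.18562500 + 0.20843750
     = 0.39406250

Step 2: Apply Bayes' theorem
P(A|B) = P(B|A) × P(A) / P(B)
       = 0.18562500 / 0.39406250
       = 0.4711


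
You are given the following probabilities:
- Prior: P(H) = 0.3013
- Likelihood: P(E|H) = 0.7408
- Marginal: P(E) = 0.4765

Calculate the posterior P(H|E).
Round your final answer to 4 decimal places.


Using Bayes' theorem:

P(H|E) = P(E|H) × P(H) / P(E)
       = 0.7408 × 0.3013 / 0.4765
       = 0.22320304 / 0.4765
       = 0.4684

The evidence strengthens our belief in H.
Prior: 0.3013 → Posterior: 0.4684


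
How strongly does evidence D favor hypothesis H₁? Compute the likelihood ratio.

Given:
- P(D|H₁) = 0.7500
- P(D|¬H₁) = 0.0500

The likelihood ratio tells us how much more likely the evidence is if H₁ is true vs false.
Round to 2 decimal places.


Likelihood Ratio (LR) = P(D|H₁) / P(D|¬H₁)

LR = 0.7500 / 0.0500
   = 15.00

The evidence is 15.00 times more likely if H₁ is true than if H₁ is false.
Since LR > 1, the evidence supports H₁ over ¬H₁.


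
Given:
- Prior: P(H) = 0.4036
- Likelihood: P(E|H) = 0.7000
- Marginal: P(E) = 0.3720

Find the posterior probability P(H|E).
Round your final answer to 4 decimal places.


Using Bayes' theorem:

P(H|E) = P(E|H) × P(H) / P(E)
       = 0.7000 × 0.4036 / 0.3720
       = 0.28252000 / 0.3720
       = 0.7595

The evidence strengthens our belief in H.
Prior: 0.4036 → Posterior: 0.7595


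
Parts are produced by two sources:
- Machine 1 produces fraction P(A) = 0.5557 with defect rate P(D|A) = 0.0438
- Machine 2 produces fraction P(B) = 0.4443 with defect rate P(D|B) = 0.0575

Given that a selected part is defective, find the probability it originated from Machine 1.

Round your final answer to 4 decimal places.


Let A = from Machine 1, D = defective

Given:
- P(A) = 0.5557, P(B) = 0.4443
- P(D|A) = 0.0438, P(D|B) = 0.0575

Step 1: Find P(D)
P(D) = P(D|A)P(A) + P(D|B)P(B)
     = 0.0438 × 0.5557 + 0.0575 × 0.4443
     = 0.02433966 + 0.02554725
     = 0.04988691

Step 2: Apply Bayes' theorem
P(A|D) = P(D|A)P(A) / P(D)
       = 0.02433966 / 0.04988691
       = 0.4879


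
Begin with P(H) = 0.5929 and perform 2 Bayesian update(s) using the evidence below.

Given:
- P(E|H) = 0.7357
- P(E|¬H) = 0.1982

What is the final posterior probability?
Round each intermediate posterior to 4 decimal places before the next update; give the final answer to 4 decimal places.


Sequential Bayesian updating:

Initial prior: P(H) = 0.5929

Update 1:
  P(E) = 0.7357 × 0.5929 + 0.1982 × 0.4071 = 0.43619653 + 0.08068722 = 0.51688375
  P(H|E) = 0.43619653 / 0.51688375 = 0.8439

Update 2:
  P(E) = 0.7357 × 0.8439 + 0.1982 × 0.1561 = 0.62085723 + 0.03093902 = 0.65179625
  P(H|E) = 0.62085723 / 0.65179625 = 0.9525

Final posterior: 0.9525


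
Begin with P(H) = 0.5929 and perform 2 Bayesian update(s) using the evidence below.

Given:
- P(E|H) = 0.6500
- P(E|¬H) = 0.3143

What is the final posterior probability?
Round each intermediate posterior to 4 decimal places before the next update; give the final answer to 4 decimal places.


Sequential Bayesian updating:

Initial prior: P(H) = 0.5929

Update 1:
  P(E) = 0.6500 × 0.5929 + 0.3143 × 0.4071 = 0.38538500 + 0.12795153 = 0.51333653
  P(H|E) = 0.38538500 / 0.51333653 = 0.7507

Update 2:
  P(E) = 0.6500 × 0.7507 + 0.3143 × 0.2493 = 0.48795500 + 0.07835499 = 0.56630999
  P(H|E) = 0.48795500 / 0.56630999 = 0.8616

Final posterior: 0.8616


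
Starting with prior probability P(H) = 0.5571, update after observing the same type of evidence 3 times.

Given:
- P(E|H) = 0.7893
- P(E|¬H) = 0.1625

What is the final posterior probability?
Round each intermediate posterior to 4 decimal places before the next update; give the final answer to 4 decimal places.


Sequential Bayesian updating:

Initial prior: P(H) = 0.5571

Update 1:
  P(E) = 0.7893 × 0.5571 + 0.1625 × 0.4429 = 0.43971903 + 0.07197125 = 0.51169028
  P(H|E) = 0.43971903 / 0.51169028 = 0.8593

Update 2:
  P(E) = 0.7893 × 0.8593 + 0.1625 × 0.1407 = 0.67824549 + 0.02286375 = 0.70110924
  P(H|E) = 0.67824549 / 0.70110924 = 0.9674

Update 3:
  P(E) = 0.7893 × 0.9674 + 0.1625 × 0.0326 = 0.76356882 + 0.00529750 = 0.76886632
  P(H|E) = 0.76356882 / 0.76886632 = 0.9931

Final posterior: 0.9931


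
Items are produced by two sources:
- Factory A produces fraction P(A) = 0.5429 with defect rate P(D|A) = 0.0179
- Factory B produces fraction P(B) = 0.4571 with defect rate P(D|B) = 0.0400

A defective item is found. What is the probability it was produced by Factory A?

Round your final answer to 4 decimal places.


Let A = from Factory A, D = defective

Given:
- P(A) = 0.5429, P(B) = 0.4571
- P(D|A) = 0.0179, P(D|B) = 0.0400

Step 1: Find P(D)
P(D) = P(D|A)P(A) + P(D|B)P(B)
     = 0.0179 × 0.5429 + 0.0400 × 0.4571
     = 0.00971791 + 0.01828400
     = 0.02800191

Step 2: Apply Bayes' theorem
P(A|D) = P(D|A)P(A) / P(D)
       = 0.00971791 / 0.02800191
       = 0.3470


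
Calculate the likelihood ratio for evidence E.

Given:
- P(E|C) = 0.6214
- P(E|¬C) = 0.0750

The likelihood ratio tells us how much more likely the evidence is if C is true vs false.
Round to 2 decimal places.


Likelihood Ratio (LR) = P(E|C) / P(E|¬C)

LR = 0.6214 / 0.0750
   = 8.29

The evidence is 8.29 times more likely if C is true than if C is false.
LR > 1, so observing E raises the odds in favor of C.


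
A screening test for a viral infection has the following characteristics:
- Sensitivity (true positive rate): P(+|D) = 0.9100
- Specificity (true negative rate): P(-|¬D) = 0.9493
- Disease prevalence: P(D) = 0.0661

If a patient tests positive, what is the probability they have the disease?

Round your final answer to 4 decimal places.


Let D = has disease, + = positive test

Given:
- P(D) = 0.0661 (prevalence)
- P(+|D) = 0.9100 (sensitivity)
- P(-|¬D) = 0.9493 (specificity)
- P(+|¬D) = 0.0507 (false positive rate = 1 - specificity)

Step 1: Find P(+)
P(+) = P(+|D)P(D) + P(+|¬D)P(¬D)
     = 0.9100 × 0.0661 + 0.0507 × 0.9339
     = 0.06015100 + 0.04734873
     = 0.10749973

Step 2: Apply Bayes' theorem for P(D|+)
P(D|+) = P(+|D)P(D) / P(+)
       = 0.06015100 / 0.10749973
       = 0.5595


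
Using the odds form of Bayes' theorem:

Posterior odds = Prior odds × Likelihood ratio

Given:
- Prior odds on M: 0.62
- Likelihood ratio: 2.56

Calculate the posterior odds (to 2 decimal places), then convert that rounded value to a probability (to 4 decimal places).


Step 1: Calculate posterior odds
Posterior odds = Prior odds × LR
               = 0.62 × 2.56
               = 1.59

Step 2: Convert to probability
P(M|E) = Posterior odds / (1 + Posterior odds)
       = 1.59 / (1 + 1.59)
       = 1.59 / 2.59
       = 0.6139

The evidence increased P(M) from 0.3827 to 0.6139.


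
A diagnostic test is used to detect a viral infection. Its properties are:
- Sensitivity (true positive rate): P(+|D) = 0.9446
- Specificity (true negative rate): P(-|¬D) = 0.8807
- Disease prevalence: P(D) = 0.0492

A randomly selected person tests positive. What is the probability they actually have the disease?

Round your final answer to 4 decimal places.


Let D = has disease, + = positive test

Given:
- P(D) = 0.0492 (prevalence)
- P(+|D) = 0.9446 (sensitivity)
- P(-|¬D) = 0.8807 (specificity)
- P(+|¬D) = 0.1193 (false positive rate = 1 - specificity)

Step 1: Find P(+)
P(+) = P(+|D)P(D) + P(+|¬D)P(¬D)
     = 0.9446 × 0.0492 + 0.1193 × 0.9508
     = 0.04647432 + 0.11343044
     = 0.15990476

Step 2: Apply Bayes' theorem for P(D|+)
P(D|+) = P(+|D)P(D) / P(+)
       = 0.04647432 / 0.15990476
       = 0.2906


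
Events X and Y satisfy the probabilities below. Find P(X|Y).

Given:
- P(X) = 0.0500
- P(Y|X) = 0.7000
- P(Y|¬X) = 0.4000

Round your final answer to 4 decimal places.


Bayes' theorem: P(X|Y) = P(Y|X) × P(X) / P(Y)

Step 1: Calculate P(Y) using law of total probability
P(Y) = P(Y|X)P(X) + P(Y|¬X)P(¬X)
     = 0.7000 × 0.0500 + 0.4000 × 0.9500
     = 0.03500000 + 0.38000000
     = 0.41500000

Step 2: Apply Bayes' theorem
P(X|Y) = P(Y|X) × P(X) / P(Y)
       = 0.03500000 / 0.41500000
       = 0.0843


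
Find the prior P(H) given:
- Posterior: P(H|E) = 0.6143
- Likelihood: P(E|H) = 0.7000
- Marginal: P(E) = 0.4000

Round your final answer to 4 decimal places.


From Bayes' theorem: P(H|E) = P(E|H) × P(H) / P(E)

Rearranging for P(H):
P(H) = P(H|E) × P(E) / P(E|H)
     = 0.6143 × 0.4000 / 0.7000
     = 0.24572000 / 0.7000
     = 0.3510


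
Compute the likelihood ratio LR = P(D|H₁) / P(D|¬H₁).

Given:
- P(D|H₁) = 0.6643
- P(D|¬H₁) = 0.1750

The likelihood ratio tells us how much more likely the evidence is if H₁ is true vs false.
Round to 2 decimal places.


Likelihood Ratio (LR) = P(D|H₁) / P(D|¬H₁)

LR = 0.6643 / 0.1750
   = 3.80

The evidence is 3.80 times more likely if H₁ is true than if H₁ is false.
Because LR exceeds 1, D is evidence for H₁.


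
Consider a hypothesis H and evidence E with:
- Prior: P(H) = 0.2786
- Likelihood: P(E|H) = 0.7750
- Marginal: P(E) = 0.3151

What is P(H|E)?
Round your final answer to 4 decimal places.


Using Bayes' theorem:

P(H|E) = P(E|H) × P(H) / P(E)
       = 0.7750 × 0.2786 / 0.3151
       = 0.21591500 / 0.3151
       = 0.6852

The evidence strengthens our belief in H.
Prior: 0.2786 → Posterior: 0.6852


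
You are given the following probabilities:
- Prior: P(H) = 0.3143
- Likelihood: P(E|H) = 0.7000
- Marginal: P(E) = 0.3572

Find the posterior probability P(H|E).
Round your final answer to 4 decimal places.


Using Bayes' theorem:

P(H|E) = P(E|H) × P(H) / P(E)
       = 0.7000 × 0.3143 / 0.3572
       = 0.22001000 / 0.3572
       = 0.6159

The evidence strengthens our belief in H.
Prior: 0.3143 → Posterior: 0.6159


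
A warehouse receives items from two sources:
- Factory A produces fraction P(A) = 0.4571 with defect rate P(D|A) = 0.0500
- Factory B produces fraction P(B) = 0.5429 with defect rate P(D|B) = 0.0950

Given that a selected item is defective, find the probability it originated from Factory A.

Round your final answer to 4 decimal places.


Let A = from Factory A, D = defective

Given:
- P(A) = 0.4571, P(B) = 0.5429
- P(D|A) = 0.0500, P(D|B) = 0.0950

Step 1: Find P(D)
P(D) = P(D|A)P(A) + P(D|B)P(B)
     = 0.0500 × 0.4571 + 0.0950 × 0.5429
     = 0.02285500 + 0.05157550
     = 0.07443050

Step 2: Apply Bayes' theorem
P(A|D) = P(D|A)P(A) / P(D)
       = 0.02285500 / 0.07443050
       = 0.3071


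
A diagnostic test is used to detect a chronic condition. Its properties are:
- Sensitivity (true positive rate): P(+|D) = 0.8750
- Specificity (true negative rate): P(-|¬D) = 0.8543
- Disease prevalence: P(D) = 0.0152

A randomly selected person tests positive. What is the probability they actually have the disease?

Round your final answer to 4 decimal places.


Let D = has disease, + = positive test

Given:
- P(D) = 0.0152 (prevalence)
- P(+|D) = 0.8750 (sensitivity)
- P(-|¬D) = 0.8543 (specificity)
- P(+|¬D) = 0.1457 (false positive rate = 1 - specificity)

Step 1: Find P(+)
P(+) = P(+|D)P(D) + P(+|¬D)P(¬D)
     = 0.8750 × 0.0152 + 0.1457 × 0.9848
     = 0.01330000 + 0.14348536
     = 0.15678536

Step 2: Apply Bayes' theorem for P(D|+)
P(D|+) = P(+|D)P(D) / P(+)
       = 0.01330000 / 0.15678536
       = 0.0848


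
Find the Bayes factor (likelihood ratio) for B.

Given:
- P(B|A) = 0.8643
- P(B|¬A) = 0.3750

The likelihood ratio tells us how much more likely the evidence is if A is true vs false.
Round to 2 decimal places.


Likelihood Ratio (LR) = P(B|A) / P(B|¬A)

LR = 0.8643 / 0.3750
   = 2.30

The evidence is 2.30 times more likely if A is true than if A is false.
Since LR > 1, the evidence supports A over ¬A.


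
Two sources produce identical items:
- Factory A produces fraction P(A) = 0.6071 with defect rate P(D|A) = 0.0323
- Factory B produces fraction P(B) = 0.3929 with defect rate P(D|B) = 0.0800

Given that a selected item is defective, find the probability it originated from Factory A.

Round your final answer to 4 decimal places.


Let A = from Factory A, D = defective

Given:
- P(A) = 0.6071, P(B) = 0.3929
- P(D|A) = 0.0323, P(D|B) = 0.0800

Step 1: Find P(D)
P(D) = P(D|A)P(A) + P(D|B)P(B)
     = 0.0323 × 0.6071 + 0.0800 × 0.3929
     = 0.01960933 + 0.03143200
     = 0.05104133

Step 2: Apply Bayes' theorem
P(A|D) = P(D|A)P(A) / P(D)
       = 0.01960933 / 0.05104133
       = 0.3842


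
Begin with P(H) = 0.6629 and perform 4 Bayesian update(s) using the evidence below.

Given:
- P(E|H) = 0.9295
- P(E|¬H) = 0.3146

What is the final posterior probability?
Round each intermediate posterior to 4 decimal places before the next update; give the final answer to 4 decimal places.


Sequential Bayesian updating:

Initial prior: P(H) = 0.6629

Update 1:
  P(E) = 0.9295 × 0.6629 + 0.3146 × 0.3371 = 0.61616555 + 0.10605166 = 0.72221721
  P(H|E) = 0.61616555 / 0.72221721 = 0.8532

Update 2:
  P(E) = 0.9295 × 0.8532 + 0.3146 × 0.1468 = 0.79304940 + 0.04618328 = 0.83923268
  P(H|E) = 0.79304940 / 0.83923268 = 0.9450

Update 3:
  P(E) = 0.9295 × 0.9450 + 0.3146 × 0.0550 = 0.87837750 + 0.01730300 = 0.89568050
  P(H|E) = 0.87837750 / 0.89568050 = 0.9807

Update 4:
  P(E) = 0.9295 × 0.9807 + 0.3146 × 0.0193 = 0.91156065 + 0.00607178 = 0.91763243
  P(H|E) = 0.91156065 / 0.91763243 = 0.9934

Final posterior: 0.9934


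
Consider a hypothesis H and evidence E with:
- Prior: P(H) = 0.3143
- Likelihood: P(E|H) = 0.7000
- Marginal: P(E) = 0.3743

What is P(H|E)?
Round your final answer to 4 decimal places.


Using Bayes' theorem:

P(H|E) = P(E|H) × P(H) / P(E)
       = 0.7000 × 0.3143 / 0.3743
       = 0.22001000 / 0.3743
       = 0.5878

The evidence strengthens our belief in H.
Prior: 0.3143 → Posterior: 0.5878


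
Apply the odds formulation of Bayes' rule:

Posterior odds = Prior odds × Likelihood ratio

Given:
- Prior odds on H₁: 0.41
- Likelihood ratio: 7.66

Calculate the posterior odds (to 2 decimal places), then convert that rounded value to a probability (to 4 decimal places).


Step 1: Calculate posterior odds
Posterior odds = Prior odds × LR
               = 0.41 × 7.66
               = 3.14

Step 2: Convert to probability
P(H₁|E) = Posterior odds / (1 + Posterior odds)
       = 3.14 / (1 + 3.14)
       = 3.14 / 4.14
       = 0.7585

The evidence increased P(H₁) from 0.2908 to 0.7585.


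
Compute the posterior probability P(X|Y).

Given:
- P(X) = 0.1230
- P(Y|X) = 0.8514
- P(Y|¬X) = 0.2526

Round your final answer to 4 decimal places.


Bayes' theorem: P(X|Y) = P(Y|X) × P(X) / P(Y)

Step 1: Calculate P(Y) using law of total probability
P(Y) = P(Y|X)P(X) + P(Y|¬X)P(¬X)
     = 0.8514 × 0.1230 + 0.2526 × 0.8770
     = 0.10472220 + 0.22153020
     = 0.32625240

Step 2: Apply Bayes' theorem
P(X|Y) = P(Y|X) × P(X) / P(Y)
       = 0.10472220 / 0.32625240
       = 0.3210


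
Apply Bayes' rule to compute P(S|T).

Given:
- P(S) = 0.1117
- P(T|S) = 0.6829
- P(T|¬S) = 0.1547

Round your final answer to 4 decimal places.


Bayes' theorem: P(S|T) = P(T|S) × P(S) / P(T)

Step 1: Calculate P(T) using law of total probability
P(T) = P(T|S)P(S) + P(T|¬S)P(¬S)
     = 0.6829 × 0.1117 + 0.1547 × 0.8883
     = 0.07627993 + 0.13742001
     = 0.21369994

Step 2: Apply Bayes' theorem
P(S|T) = P(T|S) × P(S) / P(T)
       = 0.07627993 / 0.21369994
       = 0.3569


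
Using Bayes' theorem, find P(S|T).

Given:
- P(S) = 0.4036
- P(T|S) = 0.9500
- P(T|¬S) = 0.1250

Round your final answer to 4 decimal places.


Bayes' theorem: P(S|T) = P(T|S) × P(S) / P(T)

Step 1: Calculate P(T) using law of total probability
P(T) = P(T|S)P(S) + P(T|¬S)P(¬S)
     = 0.9500 × 0.4036 + 0.1250 × 0.5964
     = 0.38342000 + 0.07455000
     = 0.45797000

Step 2: Apply Bayes' theorem
P(S|T) = P(T|S) × P(S) / P(T)
       = 0.38342000 / 0.45797000
       = 0.8372


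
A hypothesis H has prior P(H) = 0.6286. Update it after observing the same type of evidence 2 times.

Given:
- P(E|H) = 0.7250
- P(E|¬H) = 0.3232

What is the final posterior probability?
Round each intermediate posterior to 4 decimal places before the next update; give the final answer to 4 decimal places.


Sequential Bayesian updating:

Initial prior: P(H) = 0.6286

Update 1:
  P(E) = 0.7250 × 0.6286 + 0.3232 × 0.3714 = 0.45573500 + 0.12003648 = 0.57577148
  P(H|E) = 0.45573500 / 0.57577148 = 0.7915

Update 2:
  P(E) = 0.7250 × 0.7915 + 0.3232 × 0.2085 = 0.57383750 + 0.06738720 = 0.64122470
  P(H|E) = 0.57383750 / 0.64122470 = 0.8949

Final posterior: 0.8949


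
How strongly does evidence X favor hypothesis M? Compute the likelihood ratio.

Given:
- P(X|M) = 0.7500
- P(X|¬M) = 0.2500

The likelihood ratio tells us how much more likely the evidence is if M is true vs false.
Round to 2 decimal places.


Likelihood Ratio (LR) = P(X|M) / P(X|¬M)

LR = 0.7500 / 0.2500
   = 3.00

The evidence is 3.00 times more likely if M is true than if M is false.
LR > 1, so observing X raises the odds in favor of M.


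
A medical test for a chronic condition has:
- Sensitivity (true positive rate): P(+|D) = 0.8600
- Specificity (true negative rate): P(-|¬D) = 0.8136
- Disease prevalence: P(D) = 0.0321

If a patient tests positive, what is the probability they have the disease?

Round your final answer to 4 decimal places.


Let D = has disease, + = positive test

Given:
- P(D) = 0.0321 (prevalence)
- P(+|D) = 0.8600 (sensitivity)
- P(-|¬D) = 0.8136 (specificity)
- P(+|¬D) = 0.1864 (false positive rate = 1 - specificity)

Step 1: Find P(+)
P(+) = P(+|D)P(D) + P(+|¬D)P(¬D)
     = 0.8600 × 0.0321 + 0.1864 × 0.9679
     = 0.02760600 + 0.18041656
     = 0.20802256

Step 2: Apply Bayes' theorem for P(D|+)
P(D|+) = P(+|D)P(D) / P(+)
       = 0.02760600 / 0.20802256
       = 0.1327


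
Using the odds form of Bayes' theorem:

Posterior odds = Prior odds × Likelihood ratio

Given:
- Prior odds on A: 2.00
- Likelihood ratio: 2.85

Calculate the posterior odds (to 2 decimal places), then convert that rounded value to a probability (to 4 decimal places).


Step 1: Calculate posterior odds
Posterior odds = Prior odds × LR
               = 2.00 × 2.85
               = 5.70

Step 2: Convert to probability
P(A|E) = Posterior odds / (1 + Posterior odds)
       = 5.70 / (1 + 5.70)
       = 5.70 / 6.70
       = 0.8507

The evidence increased P(A) from 0.6667 to 0.8507.


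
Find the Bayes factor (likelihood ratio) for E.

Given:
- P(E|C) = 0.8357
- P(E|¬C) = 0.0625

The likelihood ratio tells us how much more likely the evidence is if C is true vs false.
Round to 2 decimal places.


Likelihood Ratio (LR) = P(E|C) / P(E|¬C)

LR = 0.8357 / 0.0625
   = 13.37

The evidence is 13.37 times more likely if C is true than if C is false.
Because LR exceeds 1, E is evidence for C.


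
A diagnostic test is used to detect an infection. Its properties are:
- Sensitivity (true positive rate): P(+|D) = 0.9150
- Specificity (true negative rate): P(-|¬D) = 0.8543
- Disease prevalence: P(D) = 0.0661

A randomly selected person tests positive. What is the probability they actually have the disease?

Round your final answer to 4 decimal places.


Let D = has disease, + = positive test

Given:
- P(D) = 0.0661 (prevalence)
- P(+|D) = 0.9150 (sensitivity)
- P(-|¬D) = 0.8543 (specificity)
- P(+|¬D) = 0.1457 (false positive rate = 1 - specificity)

Step 1: Find P(+)
P(+) = P(+|D)P(D) + P(+|¬D)P(¬D)
     = 0.9150 × 0.0661 + 0.1457 × 0.9339
     = 0.06048150 + 0.13606923
     = 0.19655073

Step 2: Apply Bayes' theorem for P(D|+)
P(D|+) = P(+|D)P(D) / P(+)
       = 0.06048150 / 0.19655073
       = 0.3077


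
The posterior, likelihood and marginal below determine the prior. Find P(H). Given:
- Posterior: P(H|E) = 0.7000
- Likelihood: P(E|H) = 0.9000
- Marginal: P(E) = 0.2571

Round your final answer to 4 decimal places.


From Bayes' theorem: P(H|E) = P(E|H) × P(H) / P(E)

Rearranging for P(H):
P(H) = P(H|E) × P(E) / P(E|H)
     = 0.7000 × 0.2571 / 0.9000
     = 0.17997000 / 0.9000
     = 0.2000


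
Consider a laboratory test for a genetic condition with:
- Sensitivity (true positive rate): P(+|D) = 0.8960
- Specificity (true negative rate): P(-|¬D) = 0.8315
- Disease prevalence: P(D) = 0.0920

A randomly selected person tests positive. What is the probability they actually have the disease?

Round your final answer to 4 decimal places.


Let D = has disease, + = positive test

Given:
- P(D) = 0.0920 (prevalence)
- P(+|D) = 0.8960 (sensitivity)
- P(-|¬D) = 0.8315 (specificity)
- P(+|¬D) = 0.1685 (false positive rate = 1 - specificity)

Step 1: Find P(+)
P(+) = P(+|D)P(D) + P(+|¬D)P(¬D)
     = 0.8960 × 0.0920 + 0.1685 × 0.9080
     = 0.08243200 + 0.15299800
     = 0.23543000

Step 2: Apply Bayes' theorem for P(D|+)
P(D|+) = P(+|D)P(D) / P(+)
       = 0.08243200 / 0.23543000
       = 0.3501


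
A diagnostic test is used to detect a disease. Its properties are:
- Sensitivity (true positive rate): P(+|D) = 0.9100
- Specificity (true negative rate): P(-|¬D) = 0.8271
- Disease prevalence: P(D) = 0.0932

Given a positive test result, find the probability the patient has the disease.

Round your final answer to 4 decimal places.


Let D = has disease, + = positive test

Given:
- P(D) = 0.0932 (prevalence)
- P(+|D) = 0.9100 (sensitivity)
- P(-|¬D) = 0.8271 (specificity)
- P(+|¬D) = 0.1729 (false positive rate = 1 - specificity)

Step 1: Find P(+)
P(+) = P(+|D)P(D) + P(+|¬D)P(¬D)
     = 0.9100 × 0.0932 + 0.1729 × 0.9068
     = 0.08481200 + 0.15678572
     = 0.24159772

Step 2: Apply Bayes' theorem for P(D|+)
P(D|+) = P(+|D)P(D) / P(+)
       = 0.08481200 / 0.24159772
       = 0.3510


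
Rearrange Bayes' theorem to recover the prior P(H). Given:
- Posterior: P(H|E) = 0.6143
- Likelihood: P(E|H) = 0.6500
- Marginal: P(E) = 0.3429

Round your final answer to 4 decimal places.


From Bayes' theorem: P(H|E) = P(E|H) × P(H) / P(E)

Rearranging for P(H):
P(H) = P(H|E) × P(E) / P(E|H)
     = 0.6143 × 0.3429 / 0.6500
     = 0.21064347 / 0.6500
     = 0.3241


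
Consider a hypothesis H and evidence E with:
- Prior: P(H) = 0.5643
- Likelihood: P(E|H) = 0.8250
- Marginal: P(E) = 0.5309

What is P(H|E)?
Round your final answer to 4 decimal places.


Using Bayes' theorem:

P(H|E) = P(E|H) × P(H) / P(E)
       = 0.8250 × 0.5643 / 0.5309
       = 0.46554750 / 0.5309
       = 0.8769

The evidence strengthens our belief in H.
Prior: 0.5643 → Posterior: 0.8769


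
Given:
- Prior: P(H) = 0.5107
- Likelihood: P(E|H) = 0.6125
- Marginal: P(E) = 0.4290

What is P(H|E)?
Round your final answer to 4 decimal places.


Using Bayes' theorem:

P(H|E) = P(E|H) × P(H) / P(E)
       = 0.6125 × 0.5107 / 0.4290
       = 0.31280375 / 0.4290
       = 0.7291

The evidence strengthens our belief in H.
Prior: 0.5107 → Posterior: 0.7291


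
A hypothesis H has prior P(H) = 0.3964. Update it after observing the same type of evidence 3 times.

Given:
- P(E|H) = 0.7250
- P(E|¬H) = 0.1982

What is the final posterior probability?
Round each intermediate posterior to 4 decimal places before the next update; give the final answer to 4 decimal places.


Sequential Bayesian updating:

Initial prior: P(H) = 0.3964

Update 1:
  P(E) = 0.7250 × 0.3964 + 0.1982 × 0.6036 = 0.28739000 + 0.11963352 = 0.40702352
  P(H|E) = 0.28739000 / 0.40702352 = 0.7061

Update 2:
  P(E) = 0.7250 × 0.7061 + 0.1982 × 0.2939 = 0.51192250 + 0.05825098 = 0.57017348
  P(H|E) = 0.51192250 / 0.57017348 = 0.8978

Update 3:
  P(E) = 0.7250 × 0.8978 + 0.1982 × 0.1022 = 0.65090500 + 0.02025604 = 0.67116104
  P(H|E) = 0.65090500 / 0.67116104 = 0.9698

Final posterior: 0.9698


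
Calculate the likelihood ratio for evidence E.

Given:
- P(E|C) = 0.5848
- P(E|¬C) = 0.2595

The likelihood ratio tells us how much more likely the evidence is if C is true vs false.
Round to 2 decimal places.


Likelihood Ratio (LR) = P(E|C) / P(E|¬C)

LR = 0.5848 / 0.2595
   = 2.25

The evidence is 2.25 times more likely if C is true than if C is false.
Since LR > 1, the evidence supports C over ¬C.


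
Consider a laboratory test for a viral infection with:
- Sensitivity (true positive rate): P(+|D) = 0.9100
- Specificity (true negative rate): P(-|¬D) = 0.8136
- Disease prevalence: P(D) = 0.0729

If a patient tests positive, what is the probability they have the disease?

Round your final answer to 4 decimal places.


Let D = has disease, + = positive test

Given:
- P(D) = 0.0729 (prevalence)
- P(+|D) = 0.9100 (sensitivity)
- P(-|¬D) = 0.8136 (specificity)
- P(+|¬D) = 0.1864 (false positive rate = 1 - specificity)

Step 1: Find P(+)
P(+) = P(+|D)P(D) + P(+|¬D)P(¬D)
     = 0.9100 × 0.0729 + 0.1864 × 0.9271
     = 0.06633900 + 0.17281144
     = 0.23915044

Step 2: Apply Bayes' theorem for P(D|+)
P(D|+) = P(+|D)P(D) / P(+)
       = 0.06633900 / 0.23915044
       = 0.2774


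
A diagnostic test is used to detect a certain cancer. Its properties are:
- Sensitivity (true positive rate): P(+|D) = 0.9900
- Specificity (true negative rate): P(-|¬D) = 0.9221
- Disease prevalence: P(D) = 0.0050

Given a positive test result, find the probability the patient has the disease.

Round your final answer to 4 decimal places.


Let D = has disease, + = positive test

Given:
- P(D) = 0.0050 (prevalence)
- P(+|D) = 0.9900 (sensitivity)
- P(-|¬D) = 0.9221 (specificity)
- P(+|¬D) = 0.0779 (false positive rate = 1 - specificity)

Step 1: Find P(+)
P(+) = P(+|D)P(D) + P(+|¬D)P(¬D)
     = 0.9900 × 0.0050 + 0.0779 × 0.9950
     = 0.00495000 + 0.07751050
     = 0.08246050

Step 2: Apply Bayes' theorem for P(D|+)
P(D|+) = P(+|D)P(D) / P(+)
       = 0.00495000 / 0.08246050
       = 0.0600


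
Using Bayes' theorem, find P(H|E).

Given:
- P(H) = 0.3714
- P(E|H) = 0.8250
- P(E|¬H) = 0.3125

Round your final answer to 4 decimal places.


Bayes' theorem: P(H|E) = P(E|H) × P(H) / P(E)

Step 1: Calculate P(E) using law of total probability
P(E) = P(E|H)P(H) + P(E|¬H)P(¬H)
     = 0.8250 × 0.3714 + 0.3125 × 0.6286
     = 0.30640500 + 0.19643750
     = 0.50284250

Step 2: Apply Bayes' theorem
P(H|E) = P(E|H) × P(H) / P(E)
       = 0.30640500 / 0.50284250
       = 0.6093


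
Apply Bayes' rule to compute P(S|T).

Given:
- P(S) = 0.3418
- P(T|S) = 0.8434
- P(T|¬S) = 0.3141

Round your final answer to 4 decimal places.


Bayes' theorem: P(S|T) = P(T|S) × P(S) / P(T)

Step 1: Calculate P(T) using law of total probability
P(T) = P(T|S)P(S) + P(T|¬S)P(¬S)
     = 0.8434 × 0.3418 + 0.3141 × 0.6582
     = 0.28827412 + 0.20674062
     = 0.49501474

Step 2: Apply Bayes' theorem
P(S|T) = P(T|S) × P(S) / P(T)
       = 0.28827412 / 0.49501474
       = 0.5824


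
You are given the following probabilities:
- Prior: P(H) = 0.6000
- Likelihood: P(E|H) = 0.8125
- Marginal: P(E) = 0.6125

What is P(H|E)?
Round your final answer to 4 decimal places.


Using Bayes' theorem:

P(H|E) = P(E|H) × P(H) / P(E)
       = 0.8125 × 0.6000 / 0.6125
       = 0.48750000 / 0.6125
       = 0.7959

The evidence strengthens our belief in H.
Prior: 0.6000 → Posterior: 0.7959


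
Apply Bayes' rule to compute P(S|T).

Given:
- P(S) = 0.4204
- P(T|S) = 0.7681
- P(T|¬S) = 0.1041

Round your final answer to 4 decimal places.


Bayes' theorem: P(S|T) = P(T|S) × P(S) / P(T)

Step 1: Calculate P(T) using law of total probability
P(T) = P(T|S)P(S) + P(T|¬S)P(¬S)
     = 0.7681 × 0.4204 + 0.1041 × 0.5796
     = 0.32290924 + 0.06033636
     = 0.38324560

Step 2: Apply Bayes' theorem
P(S|T) = P(T|S) × P(S) / P(T)
       = 0.32290924 / 0.38324560
       = 0.8426


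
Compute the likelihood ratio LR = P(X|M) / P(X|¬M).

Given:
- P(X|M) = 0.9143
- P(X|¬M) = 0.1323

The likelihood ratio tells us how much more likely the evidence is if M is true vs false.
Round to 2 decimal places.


Likelihood Ratio (LR) = P(X|M) / P(X|¬M)

LR = 0.9143 / 0.1323
   = 6.91

The evidence is 6.91 times more likely if M is true than if M is false.
Since LR > 1, the evidence supports M over ¬M.


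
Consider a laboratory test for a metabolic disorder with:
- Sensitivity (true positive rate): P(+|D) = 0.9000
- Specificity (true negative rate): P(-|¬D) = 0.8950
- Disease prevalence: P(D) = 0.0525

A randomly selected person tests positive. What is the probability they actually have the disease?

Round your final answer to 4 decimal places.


Let D = has disease, + = positive test

Given:
- P(D) = 0.0525 (prevalence)
- P(+|D) = 0.9000 (sensitivity)
- P(-|¬D) = 0.8950 (specificity)
- P(+|¬D) = 0.1050 (false positive rate = 1 - specificity)

Step 1: Find P(+)
P(+) = P(+|D)P(D) + P(+|¬D)P(¬D)
     = 0.9000 × 0.0525 + 0.1050 × 0.9475
     = 0.04725000 + 0.09948750
     = 0.14673750

Step 2: Apply Bayes' theorem for P(D|+)
P(D|+) = P(+|D)P(D) / P(+)
       = 0.04725000 / 0.14673750
       = 0.3220


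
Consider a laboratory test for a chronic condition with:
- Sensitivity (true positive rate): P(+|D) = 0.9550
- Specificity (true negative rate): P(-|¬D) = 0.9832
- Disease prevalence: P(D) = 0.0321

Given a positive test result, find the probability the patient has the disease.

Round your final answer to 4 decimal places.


Let D = has disease, + = positive test

Given:
- P(D) = 0.0321 (prevalence)
- P(+|D) = 0.9550 (sensitivity)
- P(-|¬D) = 0.9832 (specificity)
- P(+|¬D) = 0.0168 (false positive rate = 1 - specificity)

Step 1: Find P(+)
P(+) = P(+|D)P(D) + P(+|¬D)P(¬D)
     = 0.9550 × 0.0321 + 0.0168 × 0.9679
     = 0.03065550 + 0.01626072
     = 0.04691622

Step 2: Apply Bayes' theorem for P(D|+)
P(D|+) = P(+|D)P(D) / P(+)
       = 0.03065550 / 0.04691622
       = 0.6534


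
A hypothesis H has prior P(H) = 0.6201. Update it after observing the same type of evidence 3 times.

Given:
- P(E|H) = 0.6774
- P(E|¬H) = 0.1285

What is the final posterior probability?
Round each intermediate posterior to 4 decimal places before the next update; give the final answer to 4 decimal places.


Sequential Bayesian updating:

Initial prior: P(H) = 0.6201

Update 1:
  P(E) = 0.6774 × 0.6201 + 0.1285 × 0.3799 = 0.42005574 + 0.04881715 = 0.46887289
  P(H|E) = 0.42005574 / 0.46887289 = 0.8959

Update 2:
  P(E) = 0.6774 × 0.8959 + 0.1285 × 0.1041 = 0.60688266 + 0.01337685 = 0.62025951
  P(H|E) = 0.60688266 / 0.62025951 = 0.9784

Update 3:
  P(E) = 0.6774 × 0.9784 + 0.1285 × 0.0216 = 0.66276816 + 0.00277560 = 0.66554376
  P(H|E) = 0.66276816 / 0.66554376 = 0.9958

Final posterior: 0.9958


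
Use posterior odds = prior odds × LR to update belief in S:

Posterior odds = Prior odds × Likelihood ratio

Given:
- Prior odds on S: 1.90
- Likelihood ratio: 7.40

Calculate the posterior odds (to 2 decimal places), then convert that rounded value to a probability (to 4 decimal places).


Step 1: Calculate posterior odds
Posterior odds = Prior odds × LR
               = 1.90 × 7.40
               = 14.06

Step 2: Convert to probability
P(S|E) = Posterior odds / (1 + Posterior odds)
       = 14.06 / (1 + 14.06)
       = 14.06 / 15.06
       = 0.9336

The evidence increased P(S) from 0.6552 to 0.9336.


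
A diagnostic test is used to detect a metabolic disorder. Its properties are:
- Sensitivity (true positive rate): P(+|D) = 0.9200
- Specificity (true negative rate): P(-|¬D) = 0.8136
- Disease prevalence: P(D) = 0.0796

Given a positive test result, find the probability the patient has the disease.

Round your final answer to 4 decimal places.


Let D = has disease, + = positive test

Given:
- P(D) = 0.0796 (prevalence)
- P(+|D) = 0.9200 (sensitivity)
- P(-|¬D) = 0.8136 (specificity)
- P(+|¬D) = 0.1864 (false positive rate = 1 - specificity)

Step 1: Find P(+)
P(+) = P(+|D)P(D) + P(+|¬D)P(¬D)
     = 0.9200 × 0.0796 + 0.1864 × 0.9204
     = 0.07323200 + 0.17156256
     = 0.24479456

Step 2: Apply Bayes' theorem for P(D|+)
P(D|+) = P(+|D)P(D) / P(+)
       = 0.07323200 / 0.24479456
       = 0.2992


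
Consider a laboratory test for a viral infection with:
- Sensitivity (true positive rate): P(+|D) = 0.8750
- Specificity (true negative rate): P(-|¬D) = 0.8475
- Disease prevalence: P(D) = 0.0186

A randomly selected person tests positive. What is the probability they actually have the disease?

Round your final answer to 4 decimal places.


Let D = has disease, + = positive test

Given:
- P(D) = 0.0186 (prevalence)
- P(+|D) = 0.8750 (sensitivity)
- P(-|¬D) = 0.8475 (specificity)
- P(+|¬D) = 0.1525 (false positive rate = 1 - specificity)

Step 1: Find P(+)
P(+) = P(+|D)P(D) + P(+|¬D)P(¬D)
     = 0.8750 × 0.0186 + 0.1525 × 0.9814
     = 0.01627500 + 0.14966350
     = 0.16593850

Step 2: Apply Bayes' theorem for P(D|+)
P(D|+) = P(+|D)P(D) / P(+)
       = 0.01627500 / 0.16593850
       = 0.0981


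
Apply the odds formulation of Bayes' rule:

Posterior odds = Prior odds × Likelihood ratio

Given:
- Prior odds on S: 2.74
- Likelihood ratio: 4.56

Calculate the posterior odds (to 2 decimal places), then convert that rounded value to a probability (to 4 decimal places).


Step 1: Calculate posterior odds
Posterior odds = Prior odds × LR
               = 2.74 × 4.56
               = 12.49

Step 2: Convert to probability
P(S|E) = Posterior odds / (1 + Posterior odds)
       = 12.49 / (1 + 12.49)
       = 12.49 / 13.49
       = 0.9259

The evidence increased P(S) from 0.7326 to 0.9259.


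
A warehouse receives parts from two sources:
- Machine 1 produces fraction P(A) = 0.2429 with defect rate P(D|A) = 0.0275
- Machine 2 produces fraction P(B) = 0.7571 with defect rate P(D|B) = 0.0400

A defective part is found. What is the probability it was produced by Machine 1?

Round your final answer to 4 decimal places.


Let A = from Machine 1, D = defective

Given:
- P(A) = 0.2429, P(B) = 0.7571
- P(D|A) = 0.0275, P(D|B) = 0.0400

Step 1: Find P(D)
P(D) = P(D|A)P(A) + P(D|B)P(B)
     = 0.0275 × 0.2429 + 0.0400 × 0.7571
     = 0.00667975 + 0.03028400
     = 0.03696375

Step 2: Apply Bayes' theorem
P(A|D) = P(D|A)P(A) / P(D)
       = 0.00667975 / 0.03696375
       = 0.1807


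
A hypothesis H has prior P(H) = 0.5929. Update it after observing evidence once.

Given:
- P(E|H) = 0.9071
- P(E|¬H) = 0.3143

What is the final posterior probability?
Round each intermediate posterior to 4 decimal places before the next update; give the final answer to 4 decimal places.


Sequential Bayesian updating:

Initial prior: P(H) = 0.5929

Update 1:
  P(E) = 0.9071 × 0.5929 + 0.3143 × 0.4071 = 0.53781959 + 0.12795153 = 0.66577112
  P(H|E) = 0.53781959 / 0.66577112 = 0.8078

Final posterior: 0.8078


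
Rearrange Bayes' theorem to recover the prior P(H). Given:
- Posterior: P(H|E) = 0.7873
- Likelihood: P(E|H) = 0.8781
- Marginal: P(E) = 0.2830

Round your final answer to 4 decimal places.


From Bayes' theorem: P(H|E) = P(E|H) × P(H) / P(E)

Rearranging for P(H):
P(H) = P(H|E) × P(E) / P(E|H)
     = 0.7873 × 0.2830 / 0.8781
     = 0.22280590 / 0.8781
     = 0.2537


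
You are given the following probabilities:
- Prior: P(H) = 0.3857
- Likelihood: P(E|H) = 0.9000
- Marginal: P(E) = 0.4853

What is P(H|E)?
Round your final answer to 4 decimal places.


Using Bayes' theorem:

P(H|E) = P(E|H) × P(H) / P(E)
       = 0.9000 × 0.3857 / 0.4853
       = 0.34713000 / 0.4853
       = 0.7153

The evidence strengthens our belief in H.
Prior: 0.3857 → Posterior: 0.7153


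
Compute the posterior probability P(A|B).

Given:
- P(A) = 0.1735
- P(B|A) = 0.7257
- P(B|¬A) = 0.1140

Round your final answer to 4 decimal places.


Bayes' theorem: P(A|B) = P(B|A) × P(A) / P(B)

Step 1: Calculate P(B) using law of total probability
P(B) = P(B|A)P(A) + P(B|¬A)P(¬A)
     = 0.7257 × 0.1735 + 0.1140 × 0.8265
     = 0.12590895 + 0.09422100
     = 0.22012995

Step 2: Apply Bayes' theorem
P(A|B) = P(B|A) × P(A) / P(B)
       = 0.12590895 / 0.22012995
       = 0.5720


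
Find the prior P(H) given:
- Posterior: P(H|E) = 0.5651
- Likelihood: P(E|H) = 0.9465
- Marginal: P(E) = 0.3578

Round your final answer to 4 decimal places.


From Bayes' theorem: P(H|E) = P(E|H) × P(H) / P(E)

Rearranging for P(H):
P(H) = P(H|E) × P(E) / P(E|H)
     = 0.5651 × 0.3578 / 0.9465
     = 0.20219278 / 0.9465
     = 0.2136


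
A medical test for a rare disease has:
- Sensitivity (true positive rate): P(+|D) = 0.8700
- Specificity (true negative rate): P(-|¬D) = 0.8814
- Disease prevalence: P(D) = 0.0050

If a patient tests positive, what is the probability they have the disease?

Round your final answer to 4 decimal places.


Let D = has disease, + = positive test

Given:
- P(D) = 0.0050 (prevalence)
- P(+|D) = 0.8700 (sensitivity)
- P(-|¬D) = 0.8814 (specificity)
- P(+|¬D) = 0.1186 (false positive rate = 1 - specificity)

Step 1: Find P(+)
P(+) = P(+|D)P(D) + P(+|¬D)P(¬D)
     = 0.8700 × 0.0050 + 0.1186 × 0.9950
     = 0.00435000 + 0.11800700
     = 0.12235700

Step 2: Apply Bayes' theorem for P(D|+)
P(D|+) = P(+|D)P(D) / P(+)
       = 0.00435000 / 0.12235700
       = 0.0356


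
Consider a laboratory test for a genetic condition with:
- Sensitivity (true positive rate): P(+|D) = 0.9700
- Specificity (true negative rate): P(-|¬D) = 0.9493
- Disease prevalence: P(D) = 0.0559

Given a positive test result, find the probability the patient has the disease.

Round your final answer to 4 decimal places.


Let D = has disease, + = positive test

Given:
- P(D) = 0.0559 (prevalence)
- P(+|D) = 0.9700 (sensitivity)
- P(-|¬D) = 0.9493 (specificity)
- P(+|¬D) = 0.0507 (false positive rate = 1 - specificity)

Step 1: Find P(+)
P(+) = P(+|D)P(D) + P(+|¬D)P(¬D)
     = 0.9700 × 0.0559 + 0.0507 × 0.9441
     = 0.05422300 + 0.04786587
     = 0.10208887

Step 2: Apply Bayes' theorem for P(D|+)
P(D|+) = P(+|D)P(D) / P(+)
       = 0.05422300 / 0.10208887
       = 0.5311


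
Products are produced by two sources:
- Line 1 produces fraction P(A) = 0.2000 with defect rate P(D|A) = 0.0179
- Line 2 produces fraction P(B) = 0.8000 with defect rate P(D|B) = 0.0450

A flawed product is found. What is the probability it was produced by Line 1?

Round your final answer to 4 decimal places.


Let A = from Line 1, D = flawed

Given:
- P(A) = 0.2000, P(B) = 0.8000
- P(D|A) = 0.0179, P(D|B) = 0.0450

Step 1: Find P(D)
P(D) = P(D|A)P(A) + P(D|B)P(B)
     = 0.0179 × 0.2000 + 0.0450 × 0.8000
     = 0.00358000 + 0.03600000
     = 0.03958000

Step 2: Apply Bayes' theorem
P(A|D) = P(D|A)P(A) / P(D)
       = 0.00358000 / 0.03958000
       = 0.0904


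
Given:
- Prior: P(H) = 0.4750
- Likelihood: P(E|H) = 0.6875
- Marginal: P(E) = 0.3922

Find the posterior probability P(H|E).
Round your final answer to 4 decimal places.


Using Bayes' theorem:

P(H|E) = P(E|H) × P(H) / P(E)
       = 0.6875 × 0.4750 / 0.3922
       = 0.32656250 / 0.3922
       = 0.8326

The evidence strengthens our belief in H.
Prior: 0.4750 → Posterior: 0.8326


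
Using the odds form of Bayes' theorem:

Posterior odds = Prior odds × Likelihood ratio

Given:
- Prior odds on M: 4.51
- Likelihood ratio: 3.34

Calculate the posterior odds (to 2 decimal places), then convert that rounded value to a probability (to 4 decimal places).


Step 1: Calculate posterior odds
Posterior odds = Prior odds × LR
               = 4.51 × 3.34
               = 15.06

Step 2: Convert to probability
P(M|E) = Posterior odds / (1 + Posterior odds)
       = 15.06 / (1 + 15.06)
       = 15.06 / 16.06
       = 0.9377

The evidence increased P(M) from 0.8185 to 0.9377.


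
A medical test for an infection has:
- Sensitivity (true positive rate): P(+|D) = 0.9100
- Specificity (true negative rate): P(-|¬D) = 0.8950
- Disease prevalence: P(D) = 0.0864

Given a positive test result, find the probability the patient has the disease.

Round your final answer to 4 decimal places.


Let D = has disease, + = positive test

Given:
- P(D) = 0.0864 (prevalence)
- P(+|D) = 0.9100 (sensitivity)
- P(-|¬D) = 0.8950 (specificity)
- P(+|¬D) = 0.1050 (false positive rate = 1 - specificity)

Step 1: Find P(+)
P(+) = P(+|D)P(D) + P(+|¬D)P(¬D)
     = 0.9100 × 0.0864 + 0.1050 × 0.9136
     = 0.07862400 + 0.09592800
     = 0.17455200

Step 2: Apply Bayes' theorem for P(D|+)
P(D|+) = P(+|D)P(D) / P(+)
       = 0.07862400 / 0.17455200
       = 0.4504
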